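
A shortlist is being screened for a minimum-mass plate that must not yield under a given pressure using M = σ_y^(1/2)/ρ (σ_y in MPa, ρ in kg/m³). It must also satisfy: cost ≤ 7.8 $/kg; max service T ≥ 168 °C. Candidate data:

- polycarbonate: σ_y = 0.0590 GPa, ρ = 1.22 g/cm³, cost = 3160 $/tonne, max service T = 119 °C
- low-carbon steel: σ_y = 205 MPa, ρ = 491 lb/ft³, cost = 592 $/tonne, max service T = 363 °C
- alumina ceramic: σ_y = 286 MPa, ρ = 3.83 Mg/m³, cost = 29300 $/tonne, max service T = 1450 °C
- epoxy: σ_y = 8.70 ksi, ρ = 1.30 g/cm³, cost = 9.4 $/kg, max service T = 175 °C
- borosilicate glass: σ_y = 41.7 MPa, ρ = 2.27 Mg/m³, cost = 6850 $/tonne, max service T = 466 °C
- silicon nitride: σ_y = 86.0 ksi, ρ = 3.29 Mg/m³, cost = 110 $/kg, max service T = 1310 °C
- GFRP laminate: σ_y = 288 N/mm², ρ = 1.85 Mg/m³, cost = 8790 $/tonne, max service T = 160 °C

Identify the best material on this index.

Screen on constraints: cost ≤ 7.8 $/kg; max service T ≥ 168 °C. Survivors: low-carbon steel, borosilicate glass.
Putting every candidate on a common basis:
  low-carbon steel: σ_y = 205.0 MPa, ρ = 7865 kg/m³
  borosilicate glass: σ_y = 41.70 MPa, ρ = 2270 kg/m³
  borosilicate glass: M = 2.84×10⁻³
  low-carbon steel: M = 1.82×10⁻³
The maximum is for borosilicate glass.

borosilicate glass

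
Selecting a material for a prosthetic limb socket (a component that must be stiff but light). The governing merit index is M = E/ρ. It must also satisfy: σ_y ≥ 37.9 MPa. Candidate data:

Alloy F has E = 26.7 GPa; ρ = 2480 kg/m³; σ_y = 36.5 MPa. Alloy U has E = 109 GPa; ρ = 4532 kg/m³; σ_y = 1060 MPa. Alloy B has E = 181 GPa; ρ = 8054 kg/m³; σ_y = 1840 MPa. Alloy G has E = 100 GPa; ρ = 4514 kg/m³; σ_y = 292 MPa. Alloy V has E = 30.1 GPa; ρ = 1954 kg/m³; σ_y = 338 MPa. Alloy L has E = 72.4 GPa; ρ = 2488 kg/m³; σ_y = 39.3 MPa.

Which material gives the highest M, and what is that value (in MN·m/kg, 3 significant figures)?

alloy L, M = 29.1 MN·m/kg

Screen on constraints: σ_y ≥ 37.9 MPa. Survivors: alloy U, alloy B, alloy G, alloy V, alloy L.
Evaluate M for each candidate:
  alloy L: M = 29.1 MN·m/kg
  alloy U: M = 24.1 MN·m/kg
  alloy B: M = 22.5 MN·m/kg
  alloy G: M = 22.2 MN·m/kg
  alloy V: M = 15.4 MN·m/kg
Alloy L has the largest M.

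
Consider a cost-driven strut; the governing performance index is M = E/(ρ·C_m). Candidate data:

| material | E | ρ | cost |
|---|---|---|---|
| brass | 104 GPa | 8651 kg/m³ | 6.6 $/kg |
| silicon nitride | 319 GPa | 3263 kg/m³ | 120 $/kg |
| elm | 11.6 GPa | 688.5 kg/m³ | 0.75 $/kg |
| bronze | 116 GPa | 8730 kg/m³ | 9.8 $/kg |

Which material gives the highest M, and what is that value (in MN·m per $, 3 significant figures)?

elm, M = 22.5 MN·m per $

Evaluate M for each candidate:
  elm: M = 22.5 MN·m per $
  brass: M = 1.82 MN·m per $
  bronze: M = 1.36 MN·m per $
  silicon nitride: M = 0.815 MN·m per $
Elm ranks first.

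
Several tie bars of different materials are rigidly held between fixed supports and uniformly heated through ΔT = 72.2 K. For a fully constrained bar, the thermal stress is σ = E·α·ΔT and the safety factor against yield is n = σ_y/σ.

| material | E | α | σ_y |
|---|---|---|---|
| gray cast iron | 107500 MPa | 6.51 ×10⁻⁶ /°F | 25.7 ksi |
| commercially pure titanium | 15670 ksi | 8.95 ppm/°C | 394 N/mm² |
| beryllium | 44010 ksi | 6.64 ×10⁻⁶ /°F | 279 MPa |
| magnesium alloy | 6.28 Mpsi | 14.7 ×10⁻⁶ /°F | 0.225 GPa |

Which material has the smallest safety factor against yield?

With everything in SI (GPa, ×10⁻⁶/K, MPa):
  gray cast iron: E = 107.5, α = 11.7, σ_y = 177.2 → σ = 90.9 MPa, n = 1.95
  commercially pure titanium: E = 108.0, α = 8.95, σ_y = 394.0 → σ = 69.8 MPa, n = 5.64
  beryllium: E = 303.4, α = 12.0, σ_y = 279.0 → σ = 262 MPa, n = 1.07
  magnesium alloy: E = 43.30, α = 26.5, σ_y = 225.0 → σ = 82.7 MPa, n = 2.72
Smallest n: beryllium with n = 1.07.

beryllium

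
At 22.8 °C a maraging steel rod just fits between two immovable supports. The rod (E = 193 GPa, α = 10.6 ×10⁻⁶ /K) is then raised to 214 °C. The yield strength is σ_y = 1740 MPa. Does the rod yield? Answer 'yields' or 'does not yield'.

ΔT = 191.2 K. Constrained thermal stress σ = E·α·ΔT = 193.0×10³ MPa × 10.6×10⁻⁶ × 191.2 = 391 MPa (compressive).
Compare to σ_y = 1740 MPa: σ < σ_y, so it does not yield.

does not yield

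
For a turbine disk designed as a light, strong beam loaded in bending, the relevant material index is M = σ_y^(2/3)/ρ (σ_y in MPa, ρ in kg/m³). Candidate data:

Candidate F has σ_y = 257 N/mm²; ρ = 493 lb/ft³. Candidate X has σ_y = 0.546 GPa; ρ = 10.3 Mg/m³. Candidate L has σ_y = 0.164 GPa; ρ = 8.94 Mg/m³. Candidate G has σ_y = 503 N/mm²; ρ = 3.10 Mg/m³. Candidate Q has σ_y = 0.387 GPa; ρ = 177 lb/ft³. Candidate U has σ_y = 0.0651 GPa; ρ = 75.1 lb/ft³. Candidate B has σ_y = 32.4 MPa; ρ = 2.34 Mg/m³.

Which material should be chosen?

candidate G

Putting every candidate on a common basis:
  candidate F: σ_y = 257.0 MPa, ρ = 7897 kg/m³
  candidate X: σ_y = 546.0 MPa, ρ = 10300 kg/m³
  candidate L: σ_y = 164.0 MPa, ρ = 8940 kg/m³
  candidate G: σ_y = 503.0 MPa, ρ = 3100 kg/m³
  candidate Q: σ_y = 387.0 MPa, ρ = 2835 kg/m³
  candidate U: σ_y = 65.10 MPa, ρ = 1203 kg/m³
  candidate B: σ_y = 32.40 MPa, ρ = 2340 kg/m³
  candidate G: M = 20.4×10⁻³
  candidate Q: M = 18.7×10⁻³
  candidate U: M = 13.5×10⁻³
  candidate X: M = 6.49×10⁻³
  candidate F: M = 5.12×10⁻³
  candidate B: M = 4.34×10⁻³
  candidate L: M = 3.35×10⁻³
The maximum is for candidate G.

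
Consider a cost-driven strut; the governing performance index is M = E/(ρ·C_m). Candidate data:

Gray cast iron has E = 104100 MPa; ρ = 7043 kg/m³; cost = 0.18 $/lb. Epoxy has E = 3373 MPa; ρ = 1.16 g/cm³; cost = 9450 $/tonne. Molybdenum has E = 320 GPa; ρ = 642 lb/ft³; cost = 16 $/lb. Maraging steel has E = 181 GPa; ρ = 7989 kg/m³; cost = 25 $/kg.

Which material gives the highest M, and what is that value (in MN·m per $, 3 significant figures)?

In SI units:
  gray cast iron: E = 104.1 GPa, ρ = 7043 kg/m³, cost = 0.3968 $/kg
  epoxy: E = 3.373 GPa, ρ = 1160 kg/m³, cost = 9.450 $/kg
  molybdenum: E = 320.0 GPa, ρ = 10280 kg/m³, cost = 35.27 $/kg
  maraging steel: E = 181.0 GPa, ρ = 7989 kg/m³, cost = 25.00 $/kg
  gray cast iron: M = 37.2 MN·m per $
  maraging steel: M = 0.906 MN·m per $
  molybdenum: M = 0.882 MN·m per $
  epoxy: M = 0.308 MN·m per $
The maximum is for gray cast iron.

gray cast iron, M = 37.2 MN·m per $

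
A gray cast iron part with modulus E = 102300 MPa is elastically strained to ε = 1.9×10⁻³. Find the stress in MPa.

194 MPa

E = 102300 MPa = 102.3 GPa.
σ = E·ε = 102300 MPa × 1.9×10⁻³ = 194 MPa.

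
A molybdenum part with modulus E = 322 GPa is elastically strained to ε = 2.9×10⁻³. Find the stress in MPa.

σ = E·ε = 322000 MPa × 2.9×10⁻³ = 934 MPa.

934 MPa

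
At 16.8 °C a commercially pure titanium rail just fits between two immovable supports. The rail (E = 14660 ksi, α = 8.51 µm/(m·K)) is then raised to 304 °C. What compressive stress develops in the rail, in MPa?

247 MPa

E = 14660 ksi = 101.1 GPa.
ΔT = 287.2 K. Constrained thermal stress σ = E·α·ΔT = 101.1×10³ MPa × 8.51×10⁻⁶ × 287.2 = 247 MPa (compressive).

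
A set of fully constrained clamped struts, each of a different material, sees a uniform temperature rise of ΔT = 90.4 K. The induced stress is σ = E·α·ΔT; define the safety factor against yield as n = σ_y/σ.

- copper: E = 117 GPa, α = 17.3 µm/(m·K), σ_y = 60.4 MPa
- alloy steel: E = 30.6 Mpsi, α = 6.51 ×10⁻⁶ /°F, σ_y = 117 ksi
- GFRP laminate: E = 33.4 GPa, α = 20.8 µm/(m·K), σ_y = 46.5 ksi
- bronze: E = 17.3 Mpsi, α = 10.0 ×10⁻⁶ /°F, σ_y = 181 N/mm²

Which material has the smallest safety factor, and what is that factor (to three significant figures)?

copper, n = 0.330

Converting E to GPa, α to ×10⁻⁶/K, σ_y to MPa, then σ and n for each:
  copper: E = 117.0, α = 17.3, σ_y = 60.40 → σ = 183 MPa, n = 0.330
  alloy steel: E = 211.0, α = 11.7, σ_y = 806.7 → σ = 223 MPa, n = 3.61
  GFRP laminate: E = 33.40, α = 20.8, σ_y = 320.6 → σ = 62.8 MPa, n = 5.10
  bronze: E = 119.3, α = 18.0, σ_y = 181.0 → σ = 194 MPa, n = 0.933
Copper has the lowest safety factor, n = 0.330.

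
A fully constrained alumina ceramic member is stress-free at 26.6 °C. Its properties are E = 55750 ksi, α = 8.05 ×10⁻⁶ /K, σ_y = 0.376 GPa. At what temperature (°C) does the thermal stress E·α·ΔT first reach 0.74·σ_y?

E = 55750 ksi = 384.4 GPa.
σ_y = 0.376 GPa = 376.0 MPa.
E·α·ΔT = 278.2 MPa ⇒ ΔT = 278.2 / (384.4×10³ × 8.05×10⁻⁶) = 89.92 K.
T = 26.6 + 89.92 = 116.5 °C.

117 °C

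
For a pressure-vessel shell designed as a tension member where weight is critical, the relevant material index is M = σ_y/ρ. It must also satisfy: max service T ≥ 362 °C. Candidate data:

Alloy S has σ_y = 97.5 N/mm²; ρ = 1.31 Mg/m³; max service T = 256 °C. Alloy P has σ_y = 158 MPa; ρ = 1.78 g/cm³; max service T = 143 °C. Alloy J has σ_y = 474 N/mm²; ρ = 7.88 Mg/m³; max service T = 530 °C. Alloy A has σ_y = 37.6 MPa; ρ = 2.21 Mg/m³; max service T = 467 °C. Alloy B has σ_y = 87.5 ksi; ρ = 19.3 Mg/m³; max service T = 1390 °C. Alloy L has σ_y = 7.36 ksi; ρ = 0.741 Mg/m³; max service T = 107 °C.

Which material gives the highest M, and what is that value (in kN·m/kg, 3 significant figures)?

Screen on constraints: max service T ≥ 362 °C. Survivors: alloy J, alloy A, alloy B.
In SI units:
  alloy J: σ_y = 474.0 MPa, ρ = 7880 kg/m³
  alloy A: σ_y = 37.60 MPa, ρ = 2210 kg/m³
  alloy B: σ_y = 603.3 MPa, ρ = 19300 kg/m³
  alloy J: M = 60.2 kN·m/kg
  alloy B: M = 31.3 kN·m/kg
  alloy A: M = 17.0 kN·m/kg
Alloy J has the largest M.

alloy J, M = 60.2 kN·m/kg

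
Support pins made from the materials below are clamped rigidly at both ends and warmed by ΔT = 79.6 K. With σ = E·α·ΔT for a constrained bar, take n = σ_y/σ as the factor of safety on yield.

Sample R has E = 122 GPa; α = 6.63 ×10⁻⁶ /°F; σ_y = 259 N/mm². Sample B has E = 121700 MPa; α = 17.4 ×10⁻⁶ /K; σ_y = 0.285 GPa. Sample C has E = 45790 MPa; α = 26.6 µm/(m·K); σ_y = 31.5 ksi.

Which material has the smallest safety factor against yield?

Converting E to GPa, α to ×10⁻⁶/K, σ_y to MPa, then σ and n for each:
  sample R: E = 122.0, α = 11.9, σ_y = 259.0 → σ = 116 MPa, n = 2.23
  sample B: E = 121.7, α = 17.4, σ_y = 285.0 → σ = 169 MPa, n = 1.69
  sample C: E = 45.79, α = 26.6, σ_y = 217.2 → σ = 97.0 MPa, n = 2.24
Sample B has the lowest safety factor, n = 1.69.

sample B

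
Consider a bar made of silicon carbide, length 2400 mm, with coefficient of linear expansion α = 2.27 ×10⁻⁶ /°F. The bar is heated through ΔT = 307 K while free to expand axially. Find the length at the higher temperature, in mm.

Convert α: 2.27×10⁻⁶/°F × (9/5) = 4.09×10⁻⁶/K.
ΔL = α·L₀·ΔT = 4.09×10⁻⁶ × 2400 mm × 307.0 K = 3.01 mm.
L = L₀ + ΔL = 2400 + 3.01 = 2403.0 mm.

2403.0 mm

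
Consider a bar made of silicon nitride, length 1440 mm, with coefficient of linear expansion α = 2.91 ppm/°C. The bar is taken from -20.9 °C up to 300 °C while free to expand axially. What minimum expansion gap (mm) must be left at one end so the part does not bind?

ΔT = 300 − (-20.9) = 320.9 K.
ΔL = α·L₀·ΔT = 2.91×10⁻⁶ × 1440 mm × 320.9 K = 1.34 mm.

1.34 mm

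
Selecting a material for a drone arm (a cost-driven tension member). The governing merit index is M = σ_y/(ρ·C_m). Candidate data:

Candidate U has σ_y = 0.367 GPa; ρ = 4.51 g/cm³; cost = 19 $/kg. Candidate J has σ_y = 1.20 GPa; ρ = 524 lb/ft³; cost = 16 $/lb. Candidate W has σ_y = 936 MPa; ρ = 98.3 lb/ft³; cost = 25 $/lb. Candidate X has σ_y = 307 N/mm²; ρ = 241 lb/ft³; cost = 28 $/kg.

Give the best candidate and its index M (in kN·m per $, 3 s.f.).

In SI units:
  candidate U: σ_y = 367.0 MPa, ρ = 4510 kg/m³, cost = 19.00 $/kg
  candidate J: σ_y = 1200 MPa, ρ = 8394 kg/m³, cost = 35.27 $/kg
  candidate W: σ_y = 936.0 MPa, ρ = 1575 kg/m³, cost = 55.11 $/kg
  candidate X: σ_y = 307.0 MPa, ρ = 3860 kg/m³, cost = 28.00 $/kg
  candidate W: M = 10.8 kN·m per $
  candidate U: M = 4.28 kN·m per $
  candidate J: M = 4.05 kN·m per $
  candidate X: M = 2.84 kN·m per $
Candidate W has the largest M.

candidate W, M = 10.8 kN·m per $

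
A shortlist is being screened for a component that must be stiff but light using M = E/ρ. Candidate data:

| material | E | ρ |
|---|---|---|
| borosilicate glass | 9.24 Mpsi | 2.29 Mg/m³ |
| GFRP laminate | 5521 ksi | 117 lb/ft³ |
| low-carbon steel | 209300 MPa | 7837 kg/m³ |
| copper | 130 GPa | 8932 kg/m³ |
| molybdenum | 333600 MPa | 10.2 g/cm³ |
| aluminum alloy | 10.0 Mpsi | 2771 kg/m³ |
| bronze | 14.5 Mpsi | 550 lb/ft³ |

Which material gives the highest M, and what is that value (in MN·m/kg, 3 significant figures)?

Putting every candidate on a common basis:
  borosilicate glass: E = 63.71 GPa, ρ = 2290 kg/m³
  GFRP laminate: E = 38.07 GPa, ρ = 1874 kg/m³
  low-carbon steel: E = 209.3 GPa, ρ = 7837 kg/m³
  copper: E = 130.0 GPa, ρ = 8932 kg/m³
  molybdenum: E = 333.6 GPa, ρ = 10200 kg/m³
  aluminum alloy: E = 68.95 GPa, ρ = 2771 kg/m³
  bronze: E = 99.97 GPa, ρ = 8810 kg/m³
  molybdenum: M = 32.7 MN·m/kg
  borosilicate glass: M = 27.8 MN·m/kg
  low-carbon steel: M = 26.7 MN·m/kg
  aluminum alloy: M = 24.9 MN·m/kg
  GFRP laminate: M = 20.3 MN·m/kg
  copper: M = 14.6 MN·m/kg
  bronze: M = 11.3 MN·m/kg
The maximum is for molybdenum.

molybdenum, M = 32.7 MN·m/kg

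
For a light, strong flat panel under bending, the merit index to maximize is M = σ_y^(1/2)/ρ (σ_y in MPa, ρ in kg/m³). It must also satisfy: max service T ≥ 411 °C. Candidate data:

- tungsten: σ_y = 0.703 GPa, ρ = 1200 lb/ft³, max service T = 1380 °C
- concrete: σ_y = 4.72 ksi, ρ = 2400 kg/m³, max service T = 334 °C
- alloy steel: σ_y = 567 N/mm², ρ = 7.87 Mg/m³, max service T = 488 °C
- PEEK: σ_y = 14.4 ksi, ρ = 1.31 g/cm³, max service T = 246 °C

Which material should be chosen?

alloy steel

Screen on constraints: max service T ≥ 411 °C. Survivors: tungsten, alloy steel.
Normalizing units and computing the index:
  tungsten: σ_y = 703.0 MPa, ρ = 19220 kg/m³
  alloy steel: σ_y = 567.0 MPa, ρ = 7870 kg/m³
  alloy steel: M = 3.03×10⁻³
  tungsten: M = 1.38×10⁻³
Alloy steel has the largest M.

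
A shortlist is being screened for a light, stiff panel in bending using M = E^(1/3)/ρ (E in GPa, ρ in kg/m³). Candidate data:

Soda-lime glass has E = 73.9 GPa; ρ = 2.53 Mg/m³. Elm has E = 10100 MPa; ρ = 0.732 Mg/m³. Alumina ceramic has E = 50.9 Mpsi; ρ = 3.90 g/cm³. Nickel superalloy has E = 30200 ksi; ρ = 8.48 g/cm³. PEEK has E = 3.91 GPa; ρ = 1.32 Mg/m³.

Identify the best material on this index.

Putting every candidate on a common basis:
  soda-lime glass: E = 73.90 GPa, ρ = 2530 kg/m³
  elm: E = 10.10 GPa, ρ = 732.0 kg/m³
  alumina ceramic: E = 350.9 GPa, ρ = 3900 kg/m³
  nickel superalloy: E = 208.2 GPa, ρ = 8480 kg/m³
  PEEK: E = 3.910 GPa, ρ = 1320 kg/m³
  elm: M = 2.95×10⁻³
  alumina ceramic: M = 1.81×10⁻³
  soda-lime glass: M = 1.66×10⁻³
  PEEK: M = 1.19×10⁻³
  nickel superalloy: M = 0.699×10⁻³
The maximum is for elm.

elm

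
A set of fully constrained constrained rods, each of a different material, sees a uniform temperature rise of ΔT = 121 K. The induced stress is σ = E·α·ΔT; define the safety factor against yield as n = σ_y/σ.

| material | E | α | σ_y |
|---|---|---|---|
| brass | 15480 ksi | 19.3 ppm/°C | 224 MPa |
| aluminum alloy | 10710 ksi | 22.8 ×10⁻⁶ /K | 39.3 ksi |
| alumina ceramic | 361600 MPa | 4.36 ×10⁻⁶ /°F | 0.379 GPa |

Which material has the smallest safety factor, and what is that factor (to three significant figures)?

brass, n = 0.899

Converting E to GPa, α to ×10⁻⁶/K, σ_y to MPa, then σ and n for each:
  brass: E = 106.7, α = 19.3, σ_y = 224.0 → σ = 249 MPa, n = 0.899
  aluminum alloy: E = 73.84, α = 22.8, σ_y = 271.0 → σ = 204 MPa, n = 1.33
  alumina ceramic: E = 361.6, α = 7.85, σ_y = 379.0 → σ = 343 MPa, n = 1.10
Smallest n: brass with n = 0.899.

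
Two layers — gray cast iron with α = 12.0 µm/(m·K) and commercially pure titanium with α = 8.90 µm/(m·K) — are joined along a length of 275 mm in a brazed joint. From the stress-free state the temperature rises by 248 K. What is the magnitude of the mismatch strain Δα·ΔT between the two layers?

Δα = |12.0 − 8.90|×10⁻⁶/K = 3.10×10⁻⁶/K.
Mismatch strain = Δα·ΔT = 3.10×10⁻⁶ × 248.0 = 7.69×10⁻⁴.

7.69×10⁻⁴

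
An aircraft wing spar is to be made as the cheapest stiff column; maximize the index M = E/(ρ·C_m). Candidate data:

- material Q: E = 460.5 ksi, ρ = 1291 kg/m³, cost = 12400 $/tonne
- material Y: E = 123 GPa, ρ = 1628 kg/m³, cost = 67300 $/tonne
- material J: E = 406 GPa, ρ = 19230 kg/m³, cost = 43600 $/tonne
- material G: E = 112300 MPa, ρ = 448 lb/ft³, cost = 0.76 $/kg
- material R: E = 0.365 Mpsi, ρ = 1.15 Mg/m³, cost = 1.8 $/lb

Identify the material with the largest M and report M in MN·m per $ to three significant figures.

material G, M = 20.6 MN·m per $

Putting every candidate on a common basis:
  material Q: E = 3.175 GPa, ρ = 1291 kg/m³, cost = 12.40 $/kg
  material Y: E = 123.0 GPa, ρ = 1628 kg/m³, cost = 67.30 $/kg
  material J: E = 406.0 GPa, ρ = 19230 kg/m³, cost = 43.60 $/kg
  material G: E = 112.3 GPa, ρ = 7176 kg/m³, cost = 0.7600 $/kg
  material R: E = 2.517 GPa, ρ = 1150 kg/m³, cost = 3.968 $/kg
  material G: M = 20.6 MN·m per $
  material Y: M = 1.12 MN·m per $
  material R: M = 0.551 MN·m per $
  material J: M = 0.484 MN·m per $
  material Q: M = 0.198 MN·m per $
Material G has the largest M.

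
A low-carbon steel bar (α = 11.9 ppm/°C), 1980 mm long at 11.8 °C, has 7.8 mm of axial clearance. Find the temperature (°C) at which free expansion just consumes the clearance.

343 °C

α·L₀·ΔT = 7.8 mm ⇒ ΔT = 7.8 / (11.9×10⁻⁶ × 1980.0) = 331.0 K.
T = 11.8 + 331.0 = 342.8 °C.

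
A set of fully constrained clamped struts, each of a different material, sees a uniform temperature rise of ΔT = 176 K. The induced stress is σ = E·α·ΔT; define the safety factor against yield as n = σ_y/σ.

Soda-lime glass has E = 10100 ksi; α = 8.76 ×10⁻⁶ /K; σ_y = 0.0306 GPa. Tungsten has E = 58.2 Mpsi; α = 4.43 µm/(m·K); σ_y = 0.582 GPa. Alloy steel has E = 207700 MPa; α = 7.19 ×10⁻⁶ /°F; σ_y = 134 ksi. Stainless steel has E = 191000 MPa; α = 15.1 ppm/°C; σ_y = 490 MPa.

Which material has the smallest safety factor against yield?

soda-lime glass

In consistent units (E in GPa, α in ×10⁻⁶/K, σ_y in MPa):
  soda-lime glass: E = 69.64, α = 8.76, σ_y = 30.60 → σ = 107 MPa, n = 0.285
  tungsten: E = 401.3, α = 4.43, σ_y = 582.0 → σ = 313 MPa, n = 1.86
  alloy steel: E = 207.7, α = 12.9, σ_y = 923.9 → σ = 473 MPa, n = 1.95
  stainless steel: E = 191.0, α = 15.1, σ_y = 490.0 → σ = 508 MPa, n = 0.965
Smallest n: soda-lime glass with n = 0.285.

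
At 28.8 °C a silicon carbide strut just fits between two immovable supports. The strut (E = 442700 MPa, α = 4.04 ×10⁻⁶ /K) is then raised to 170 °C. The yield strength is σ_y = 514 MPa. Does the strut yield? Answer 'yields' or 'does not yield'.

E = 442700 MPa = 442.7 GPa.
ΔT = 141.2 K. Constrained thermal stress σ = E·α·ΔT = 442.7×10³ MPa × 4.04×10⁻⁶ × 141.2 = 253 MPa (compressive).
Compare to σ_y = 514 MPa: σ < σ_y, so it does not yield.

does not yield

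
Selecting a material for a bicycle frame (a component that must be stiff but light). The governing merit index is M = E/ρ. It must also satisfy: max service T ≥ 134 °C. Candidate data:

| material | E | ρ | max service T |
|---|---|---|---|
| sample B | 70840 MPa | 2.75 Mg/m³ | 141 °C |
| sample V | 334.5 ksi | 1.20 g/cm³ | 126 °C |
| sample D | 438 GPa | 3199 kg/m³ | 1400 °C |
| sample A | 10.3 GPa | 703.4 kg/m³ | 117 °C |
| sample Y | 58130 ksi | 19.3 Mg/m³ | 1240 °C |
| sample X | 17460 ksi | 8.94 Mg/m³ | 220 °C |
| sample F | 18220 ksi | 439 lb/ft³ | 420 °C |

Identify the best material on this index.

Screen on constraints: max service T ≥ 134 °C. Survivors: sample B, sample D, sample Y, sample X, sample F.
Normalizing units and computing the index:
  sample B: E = 70.84 GPa, ρ = 2750 kg/m³
  sample D: E = 438.0 GPa, ρ = 3199 kg/m³
  sample Y: E = 400.8 GPa, ρ = 19300 kg/m³
  sample X: E = 120.4 GPa, ρ = 8940 kg/m³
  sample F: E = 125.6 GPa, ρ = 7032 kg/m³
  sample D: M = 137 MN·m/kg
  sample B: M = 25.8 MN·m/kg
  sample Y: M = 20.8 MN·m/kg
  sample F: M = 17.9 MN·m/kg
  sample X: M = 13.5 MN·m/kg
The maximum is for sample D.

sample D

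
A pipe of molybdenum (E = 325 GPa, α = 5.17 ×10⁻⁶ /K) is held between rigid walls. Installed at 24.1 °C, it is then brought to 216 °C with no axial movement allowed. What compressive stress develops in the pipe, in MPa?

ΔT = 191.9 K. Constrained thermal stress σ = E·α·ΔT = 325.0×10³ MPa × 5.17×10⁻⁶ × 191.9 = 322 MPa (compressive).

322 MPa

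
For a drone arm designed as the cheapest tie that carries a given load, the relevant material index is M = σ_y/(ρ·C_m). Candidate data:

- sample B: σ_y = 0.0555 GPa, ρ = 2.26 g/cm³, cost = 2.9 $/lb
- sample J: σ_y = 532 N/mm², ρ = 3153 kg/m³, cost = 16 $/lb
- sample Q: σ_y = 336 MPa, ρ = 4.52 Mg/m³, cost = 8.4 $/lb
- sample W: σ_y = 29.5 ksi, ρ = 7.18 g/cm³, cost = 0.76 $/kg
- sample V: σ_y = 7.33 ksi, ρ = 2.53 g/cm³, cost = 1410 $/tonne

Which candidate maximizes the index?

Convert each candidate to consistent units, then evaluate M:
  sample B: σ_y = 55.50 MPa, ρ = 2260 kg/m³, cost = 6.393 $/kg
  sample J: σ_y = 532.0 MPa, ρ = 3153 kg/m³, cost = 35.27 $/kg
  sample Q: σ_y = 336.0 MPa, ρ = 4520 kg/m³, cost = 18.52 $/kg
  sample W: σ_y = 203.4 MPa, ρ = 7180 kg/m³, cost = 0.7600 $/kg
  sample V: σ_y = 50.54 MPa, ρ = 2530 kg/m³, cost = 1.410 $/kg
  sample W: M = 37.3 kN·m per $
  sample V: M = 14.2 kN·m per $
  sample J: M = 4.78 kN·m per $
  sample Q: M = 4.01 kN·m per $
  sample B: M = 3.84 kN·m per $
The maximum is for sample W.

sample W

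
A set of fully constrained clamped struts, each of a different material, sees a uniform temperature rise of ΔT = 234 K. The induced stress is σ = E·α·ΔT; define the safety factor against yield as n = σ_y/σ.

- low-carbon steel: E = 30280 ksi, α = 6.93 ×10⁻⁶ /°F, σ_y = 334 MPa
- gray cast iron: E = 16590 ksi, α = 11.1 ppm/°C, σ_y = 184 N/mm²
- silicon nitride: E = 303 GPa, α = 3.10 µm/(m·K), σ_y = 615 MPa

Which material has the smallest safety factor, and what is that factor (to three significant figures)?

low-carbon steel, n = 0.548

With everything in SI (GPa, ×10⁻⁶/K, MPa):
  low-carbon steel: E = 208.8, α = 12.5, σ_y = 334.0 → σ = 609 MPa, n = 0.548
  gray cast iron: E = 114.4, α = 11.1, σ_y = 184.0 → σ = 297 MPa, n = 0.619
  silicon nitride: E = 303.0, α = 3.10, σ_y = 615.0 → σ = 220 MPa, n = 2.80
The minimum is low-carbon steel at n = 0.548.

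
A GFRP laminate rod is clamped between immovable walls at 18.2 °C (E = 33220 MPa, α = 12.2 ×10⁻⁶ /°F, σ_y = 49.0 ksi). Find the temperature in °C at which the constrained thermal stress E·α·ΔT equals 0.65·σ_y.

319 °C

E = 33220 MPa = 33.22 GPa.
α = 12.2×10⁻⁶/°F × 9/5 = 22.0×10⁻⁶/K.
σ_y = 49.0 ksi = 337.8 MPa.
E·α·ΔT = 219.6 MPa ⇒ ΔT = 219.6 / (33.22×10³ × 22.0×10⁻⁶) = 301.0 K.
T = 18.2 + 301.0 = 319.2 °C.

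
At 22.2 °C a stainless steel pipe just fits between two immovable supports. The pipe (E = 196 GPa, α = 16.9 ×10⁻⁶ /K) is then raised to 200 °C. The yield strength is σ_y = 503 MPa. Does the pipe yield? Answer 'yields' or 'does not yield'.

ΔT = 177.8 K. Constrained thermal stress σ = E·α·ΔT = 196.0×10³ MPa × 16.9×10⁻⁶ × 177.8 = 589 MPa (compressive).
Compare to σ_y = 503 MPa: σ ≥ σ_y, so it yields.

yields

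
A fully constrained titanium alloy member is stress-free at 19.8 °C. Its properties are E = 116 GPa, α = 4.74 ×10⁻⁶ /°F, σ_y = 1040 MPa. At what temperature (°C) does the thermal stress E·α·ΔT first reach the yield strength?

α = 4.74×10⁻⁶/°F × 9/5 = 8.53×10⁻⁶/K.
E·α·ΔT = 1040 MPa ⇒ ΔT = 1040 / (116.0×10³ × 8.53×10⁻⁶) = 1051 K.
T = 19.8 + 1051 = 1071 °C.

1070 °C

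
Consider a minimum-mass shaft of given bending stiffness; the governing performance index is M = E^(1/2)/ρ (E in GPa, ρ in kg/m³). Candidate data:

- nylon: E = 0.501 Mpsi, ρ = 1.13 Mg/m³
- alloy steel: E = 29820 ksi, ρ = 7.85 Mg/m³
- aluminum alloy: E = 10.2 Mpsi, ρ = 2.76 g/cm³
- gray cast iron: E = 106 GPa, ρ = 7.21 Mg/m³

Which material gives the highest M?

aluminum alloy

Convert each candidate to consistent units, then evaluate M:
  nylon: E = 3.454 GPa, ρ = 1130 kg/m³
  alloy steel: E = 205.6 GPa, ρ = 7850 kg/m³
  aluminum alloy: E = 70.33 GPa, ρ = 2760 kg/m³
  gray cast iron: E = 106.0 GPa, ρ = 7210 kg/m³
  aluminum alloy: M = 3.04×10⁻³
  alloy steel: M = 1.83×10⁻³
  nylon: M = 1.64×10⁻³
  gray cast iron: M = 1.43×10⁻³
Aluminum alloy ranks first.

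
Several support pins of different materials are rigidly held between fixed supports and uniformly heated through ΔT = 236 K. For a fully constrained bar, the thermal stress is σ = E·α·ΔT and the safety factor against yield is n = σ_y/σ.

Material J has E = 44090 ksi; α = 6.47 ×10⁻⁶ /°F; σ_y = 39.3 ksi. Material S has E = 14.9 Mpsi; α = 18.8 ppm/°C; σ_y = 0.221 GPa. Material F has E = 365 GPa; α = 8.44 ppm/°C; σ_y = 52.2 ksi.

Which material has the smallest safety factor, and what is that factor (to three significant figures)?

Per material, after unit conversion:
  material J: E = 304.0, α = 11.6, σ_y = 271.0 → σ = 836 MPa, n = 0.324
  material S: E = 102.7, α = 18.8, σ_y = 221.0 → σ = 456 MPa, n = 0.485
  material F: E = 365.0, α = 8.44, σ_y = 359.9 → σ = 727 MPa, n = 0.495
The minimum is material J at n = 0.324.

material J, n = 0.324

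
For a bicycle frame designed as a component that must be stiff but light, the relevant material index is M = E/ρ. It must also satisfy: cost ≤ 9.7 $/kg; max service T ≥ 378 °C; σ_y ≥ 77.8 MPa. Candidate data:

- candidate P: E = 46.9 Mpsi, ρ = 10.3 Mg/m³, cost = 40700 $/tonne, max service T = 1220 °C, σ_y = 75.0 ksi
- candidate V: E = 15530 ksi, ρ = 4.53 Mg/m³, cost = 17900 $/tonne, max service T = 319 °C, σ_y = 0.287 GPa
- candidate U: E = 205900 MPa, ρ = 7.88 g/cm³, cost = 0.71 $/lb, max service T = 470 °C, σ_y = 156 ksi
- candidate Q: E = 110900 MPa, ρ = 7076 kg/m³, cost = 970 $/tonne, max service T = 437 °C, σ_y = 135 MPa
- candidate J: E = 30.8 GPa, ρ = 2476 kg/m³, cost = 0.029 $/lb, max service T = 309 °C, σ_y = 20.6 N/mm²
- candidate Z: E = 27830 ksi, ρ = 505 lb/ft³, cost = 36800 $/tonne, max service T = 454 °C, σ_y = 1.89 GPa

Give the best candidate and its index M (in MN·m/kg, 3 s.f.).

Screen on constraints: cost ≤ 9.7 $/kg; max service T ≥ 378 °C; σ_y ≥ 77.8 MPa. Survivors: candidate U, candidate Q.
In SI units:
  candidate U: E = 205.9 GPa, ρ = 7880 kg/m³
  candidate Q: E = 110.9 GPa, ρ = 7076 kg/m³
  candidate U: M = 26.1 MN·m/kg
  candidate Q: M = 15.7 MN·m/kg
The maximum is for candidate U.

candidate U, M = 26.1 MN·m/kg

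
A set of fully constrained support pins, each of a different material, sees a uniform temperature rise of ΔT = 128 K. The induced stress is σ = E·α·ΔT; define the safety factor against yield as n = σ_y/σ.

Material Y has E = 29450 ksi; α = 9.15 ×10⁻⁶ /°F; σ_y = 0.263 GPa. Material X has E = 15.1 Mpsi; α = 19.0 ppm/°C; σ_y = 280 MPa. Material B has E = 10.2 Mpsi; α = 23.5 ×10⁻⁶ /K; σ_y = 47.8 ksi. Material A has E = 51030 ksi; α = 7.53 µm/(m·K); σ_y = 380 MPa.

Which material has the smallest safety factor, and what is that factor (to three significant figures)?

In consistent units (E in GPa, α in ×10⁻⁶/K, σ_y in MPa):
  material Y: E = 203.1, α = 16.5, σ_y = 263.0 → σ = 428 MPa, n = 0.614
  material X: E = 104.1, α = 19.0, σ_y = 280.0 → σ = 253 MPa, n = 1.11
  material B: E = 70.33, α = 23.5, σ_y = 329.6 → σ = 212 MPa, n = 1.56
  material A: E = 351.8, α = 7.53, σ_y = 380.0 → σ = 339 MPa, n = 1.12
Material Y has the lowest safety factor, n = 0.614.

material Y, n = 0.614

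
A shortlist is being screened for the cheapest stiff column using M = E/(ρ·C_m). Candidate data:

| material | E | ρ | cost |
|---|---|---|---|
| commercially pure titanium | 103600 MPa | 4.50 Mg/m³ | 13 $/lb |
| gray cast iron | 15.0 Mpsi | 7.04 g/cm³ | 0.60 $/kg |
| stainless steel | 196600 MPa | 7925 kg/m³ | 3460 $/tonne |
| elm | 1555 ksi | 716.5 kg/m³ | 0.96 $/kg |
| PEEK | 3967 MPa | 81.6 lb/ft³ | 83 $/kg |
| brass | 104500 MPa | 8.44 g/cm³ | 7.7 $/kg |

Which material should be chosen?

Normalizing units and computing the index:
  commercially pure titanium: E = 103.6 GPa, ρ = 4500 kg/m³, cost = 28.66 $/kg
  gray cast iron: E = 103.4 GPa, ρ = 7040 kg/m³, cost = 0.6000 $/kg
  stainless steel: E = 196.6 GPa, ρ = 7925 kg/m³, cost = 3.460 $/kg
  elm: E = 10.72 GPa, ρ = 716.5 kg/m³, cost = 0.9600 $/kg
  PEEK: E = 3.967 GPa, ρ = 1307 kg/m³, cost = 83.00 $/kg
  brass: E = 104.5 GPa, ρ = 8440 kg/m³, cost = 7.700 $/kg
  gray cast iron: M = 24.5 MN·m per $
  elm: M = 15.6 MN·m per $
  stainless steel: M = 7.17 MN·m per $
  brass: M = 1.61 MN·m per $
  commercially pure titanium: M = 0.803 MN·m per $
  PEEK: M = 0.0366 MN·m per $
Gray cast iron ranks first.

gray cast iron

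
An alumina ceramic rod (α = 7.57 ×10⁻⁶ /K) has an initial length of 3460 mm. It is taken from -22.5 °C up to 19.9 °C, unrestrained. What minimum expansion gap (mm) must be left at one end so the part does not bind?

1.11 mm

ΔT = 19.9 − (-22.5) = 42.40 K.
ΔL = α·L₀·ΔT = 7.57×10⁻⁶ × 3460 mm × 42.40 K = 1.11 mm.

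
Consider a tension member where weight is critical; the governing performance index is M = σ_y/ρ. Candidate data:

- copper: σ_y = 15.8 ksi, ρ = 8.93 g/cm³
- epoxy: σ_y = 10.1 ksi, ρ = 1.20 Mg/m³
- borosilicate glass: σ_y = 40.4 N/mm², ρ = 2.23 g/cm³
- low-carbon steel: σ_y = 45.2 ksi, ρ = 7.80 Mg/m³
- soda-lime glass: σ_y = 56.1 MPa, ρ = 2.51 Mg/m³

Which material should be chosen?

Normalizing units and computing the index:
  copper: σ_y = 108.9 MPa, ρ = 8930 kg/m³
  epoxy: σ_y = 69.64 MPa, ρ = 1200 kg/m³
  borosilicate glass: σ_y = 40.40 MPa, ρ = 2230 kg/m³
  low-carbon steel: σ_y = 311.6 MPa, ρ = 7800 kg/m³
  soda-lime glass: σ_y = 56.10 MPa, ρ = 2510 kg/m³
  epoxy: M = 58.0 kN·m/kg
  low-carbon steel: M = 40.0 kN·m/kg
  soda-lime glass: M = 22.4 kN·m/kg
  borosilicate glass: M = 18.1 kN·m/kg
  copper: M = 12.2 kN·m/kg
Epoxy ranks first.

epoxy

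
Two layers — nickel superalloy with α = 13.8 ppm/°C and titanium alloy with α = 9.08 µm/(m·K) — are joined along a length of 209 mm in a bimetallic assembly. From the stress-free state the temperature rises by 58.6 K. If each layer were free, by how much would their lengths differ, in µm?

Δα = |13.8 − 9.08|×10⁻⁶/K = 4.72×10⁻⁶/K.
ΔL_mismatch = Δα·L·ΔT = 4.72×10⁻⁶ × 209.0 mm × 58.6 K = 57.8 µm.

57.8 µm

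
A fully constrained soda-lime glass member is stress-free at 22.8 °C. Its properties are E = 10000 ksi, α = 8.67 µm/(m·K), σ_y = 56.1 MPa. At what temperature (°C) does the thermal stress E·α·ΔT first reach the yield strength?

E = 10000 ksi = 68.95 GPa.
E·α·ΔT = 56.10 MPa ⇒ ΔT = 56.10 / (68.95×10³ × 8.67×10⁻⁶) = 93.85 K.
T = 22.8 + 93.85 = 116.6 °C.

117 °C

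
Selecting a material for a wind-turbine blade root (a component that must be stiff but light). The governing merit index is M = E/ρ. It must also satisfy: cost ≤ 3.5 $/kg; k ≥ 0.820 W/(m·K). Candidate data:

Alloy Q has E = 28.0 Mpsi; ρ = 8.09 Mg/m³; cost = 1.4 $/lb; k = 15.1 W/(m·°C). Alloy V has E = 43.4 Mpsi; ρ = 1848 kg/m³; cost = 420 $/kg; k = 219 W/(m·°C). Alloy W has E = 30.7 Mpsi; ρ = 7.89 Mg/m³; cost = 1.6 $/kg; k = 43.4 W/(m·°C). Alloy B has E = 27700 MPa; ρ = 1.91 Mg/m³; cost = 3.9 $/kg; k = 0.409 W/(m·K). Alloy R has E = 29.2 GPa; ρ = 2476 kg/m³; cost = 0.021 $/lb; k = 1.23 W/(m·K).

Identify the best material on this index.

Screen on constraints: cost ≤ 3.5 $/kg; k ≥ 0.820 W/(m·K). Survivors: alloy Q, alloy W, alloy R.
After converting to SI:
  alloy Q: E = 193.1 GPa, ρ = 8090 kg/m³
  alloy W: E = 211.7 GPa, ρ = 7890 kg/m³
  alloy R: E = 29.20 GPa, ρ = 2476 kg/m³
  alloy W: M = 26.8 MN·m/kg
  alloy Q: M = 23.9 MN·m/kg
  alloy R: M = 11.8 MN·m/kg
Alloy W has the largest M.

alloy W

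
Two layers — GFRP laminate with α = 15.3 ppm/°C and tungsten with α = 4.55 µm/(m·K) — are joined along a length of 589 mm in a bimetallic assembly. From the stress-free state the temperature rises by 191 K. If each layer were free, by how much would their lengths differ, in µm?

1210 µm

Δα = |15.3 − 4.55|×10⁻⁶/K = 10.8×10⁻⁶/K.
ΔL_mismatch = Δα·L·ΔT = 10.8×10⁻⁶ × 589.0 mm × 191.0 K = 1210 µm.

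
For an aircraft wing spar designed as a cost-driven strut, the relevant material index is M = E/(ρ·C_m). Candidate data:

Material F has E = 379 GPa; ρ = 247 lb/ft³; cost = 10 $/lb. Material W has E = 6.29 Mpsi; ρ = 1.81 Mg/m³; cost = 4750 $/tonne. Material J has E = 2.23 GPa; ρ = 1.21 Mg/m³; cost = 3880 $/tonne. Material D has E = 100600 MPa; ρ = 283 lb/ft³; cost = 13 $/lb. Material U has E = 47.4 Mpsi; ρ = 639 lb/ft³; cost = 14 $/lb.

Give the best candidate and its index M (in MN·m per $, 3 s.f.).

Putting every candidate on a common basis:
  material F: E = 379.0 GPa, ρ = 3957 kg/m³, cost = 22.05 $/kg
  material W: E = 43.37 GPa, ρ = 1810 kg/m³, cost = 4.750 $/kg
  material J: E = 2.230 GPa, ρ = 1210 kg/m³, cost = 3.880 $/kg
  material D: E = 100.6 GPa, ρ = 4533 kg/m³, cost = 28.66 $/kg
  material U: E = 326.8 GPa, ρ = 10240 kg/m³, cost = 30.86 $/kg
  material W: M = 5.04 MN·m per $
  material F: M = 4.35 MN·m per $
  material U: M = 1.03 MN·m per $
  material D: M = 0.774 MN·m per $
  material J: M = 0.475 MN·m per $
Highest index: material W.

material W, M = 5.04 MN·m per $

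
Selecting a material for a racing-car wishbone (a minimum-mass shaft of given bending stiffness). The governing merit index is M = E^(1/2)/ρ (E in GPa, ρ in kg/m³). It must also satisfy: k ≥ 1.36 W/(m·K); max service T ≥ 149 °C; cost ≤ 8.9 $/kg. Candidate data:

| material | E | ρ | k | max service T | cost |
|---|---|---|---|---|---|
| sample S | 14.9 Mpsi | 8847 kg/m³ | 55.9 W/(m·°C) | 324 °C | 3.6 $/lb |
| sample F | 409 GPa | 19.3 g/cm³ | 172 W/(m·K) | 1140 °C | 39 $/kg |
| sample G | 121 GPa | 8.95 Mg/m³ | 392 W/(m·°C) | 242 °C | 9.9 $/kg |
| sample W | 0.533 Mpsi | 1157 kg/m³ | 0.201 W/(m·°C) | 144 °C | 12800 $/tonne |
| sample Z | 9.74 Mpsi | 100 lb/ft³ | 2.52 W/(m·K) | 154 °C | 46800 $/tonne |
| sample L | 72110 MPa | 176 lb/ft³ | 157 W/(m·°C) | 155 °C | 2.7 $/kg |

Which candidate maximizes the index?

sample L

Screen on constraints: k ≥ 1.36 W/(m·K); max service T ≥ 149 °C; cost ≤ 8.9 $/kg. Survivors: sample S, sample L.
Putting every candidate on a common basis:
  sample S: E = 102.7 GPa, ρ = 8847 kg/m³
  sample L: E = 72.11 GPa, ρ = 2819 kg/m³
  sample L: M = 3.01×10⁻³
  sample S: M = 1.15×10⁻³
Sample L ranks first.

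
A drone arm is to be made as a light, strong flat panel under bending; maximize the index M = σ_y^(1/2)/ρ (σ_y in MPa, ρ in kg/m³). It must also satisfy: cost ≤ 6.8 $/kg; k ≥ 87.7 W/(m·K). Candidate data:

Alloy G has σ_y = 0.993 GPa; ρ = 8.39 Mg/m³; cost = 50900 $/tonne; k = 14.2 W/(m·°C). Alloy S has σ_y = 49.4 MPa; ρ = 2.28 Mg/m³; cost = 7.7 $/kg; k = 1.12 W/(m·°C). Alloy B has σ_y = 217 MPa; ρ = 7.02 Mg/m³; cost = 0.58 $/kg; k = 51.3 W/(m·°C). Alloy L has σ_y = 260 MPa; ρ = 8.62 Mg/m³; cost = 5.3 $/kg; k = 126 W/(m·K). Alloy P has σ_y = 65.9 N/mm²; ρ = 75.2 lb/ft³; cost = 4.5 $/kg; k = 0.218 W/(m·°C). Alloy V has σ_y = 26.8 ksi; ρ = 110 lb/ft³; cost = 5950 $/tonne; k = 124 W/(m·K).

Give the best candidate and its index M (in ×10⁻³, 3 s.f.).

alloy V, M = 7.71×10⁻³

Screen on constraints: cost ≤ 6.8 $/kg; k ≥ 87.7 W/(m·K). Survivors: alloy L, alloy V.
After converting to SI:
  alloy L: σ_y = 260.0 MPa, ρ = 8620 kg/m³
  alloy V: σ_y = 184.8 MPa, ρ = 1762 kg/m³
  alloy V: M = 7.71×10⁻³
  alloy L: M = 1.87×10⁻³
Alloy V ranks first.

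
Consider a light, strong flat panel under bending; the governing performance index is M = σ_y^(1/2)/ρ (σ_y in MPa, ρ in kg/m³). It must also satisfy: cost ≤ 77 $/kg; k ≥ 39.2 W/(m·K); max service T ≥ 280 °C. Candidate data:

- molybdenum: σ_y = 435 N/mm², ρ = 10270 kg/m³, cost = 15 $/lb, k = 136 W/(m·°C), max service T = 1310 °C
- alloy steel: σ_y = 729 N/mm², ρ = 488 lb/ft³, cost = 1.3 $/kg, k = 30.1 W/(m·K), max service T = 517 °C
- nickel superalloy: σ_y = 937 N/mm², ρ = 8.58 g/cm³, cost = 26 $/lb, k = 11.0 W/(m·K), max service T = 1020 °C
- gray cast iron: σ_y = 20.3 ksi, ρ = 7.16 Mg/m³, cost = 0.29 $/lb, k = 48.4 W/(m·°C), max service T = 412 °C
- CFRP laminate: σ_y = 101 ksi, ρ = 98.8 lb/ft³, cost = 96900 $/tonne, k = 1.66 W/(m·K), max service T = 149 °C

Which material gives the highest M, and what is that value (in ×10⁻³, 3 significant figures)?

Screen on constraints: cost ≤ 77 $/kg; k ≥ 39.2 W/(m·K); max service T ≥ 280 °C. Survivors: molybdenum, gray cast iron.
After converting to SI:
  molybdenum: σ_y = 435.0 MPa, ρ = 10270 kg/m³
  gray cast iron: σ_y = 140.0 MPa, ρ = 7160 kg/m³
  molybdenum: M = 2.03×10⁻³
  gray cast iron: M = 1.65×10⁻³
Highest index: molybdenum.

molybdenum, M = 2.03×10⁻³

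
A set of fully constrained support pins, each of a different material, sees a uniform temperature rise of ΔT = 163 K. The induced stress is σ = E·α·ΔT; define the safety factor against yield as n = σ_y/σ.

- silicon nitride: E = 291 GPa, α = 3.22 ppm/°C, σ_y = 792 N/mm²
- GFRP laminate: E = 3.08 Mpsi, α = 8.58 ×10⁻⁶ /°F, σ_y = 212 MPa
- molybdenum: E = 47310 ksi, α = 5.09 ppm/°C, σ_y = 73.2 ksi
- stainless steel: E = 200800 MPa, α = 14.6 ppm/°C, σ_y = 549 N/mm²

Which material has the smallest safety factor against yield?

stainless steel

With everything in SI (GPa, ×10⁻⁶/K, MPa):
  silicon nitride: E = 291.0, α = 3.22, σ_y = 792.0 → σ = 153 MPa, n = 5.19
  GFRP laminate: E = 21.24, α = 15.4, σ_y = 212.0 → σ = 53.5 MPa, n = 3.97
  molybdenum: E = 326.2, α = 5.09, σ_y = 504.7 → σ = 271 MPa, n = 1.86
  stainless steel: E = 200.8, α = 14.6, σ_y = 549.0 → σ = 478 MPa, n = 1.15
The minimum is stainless steel at n = 1.15.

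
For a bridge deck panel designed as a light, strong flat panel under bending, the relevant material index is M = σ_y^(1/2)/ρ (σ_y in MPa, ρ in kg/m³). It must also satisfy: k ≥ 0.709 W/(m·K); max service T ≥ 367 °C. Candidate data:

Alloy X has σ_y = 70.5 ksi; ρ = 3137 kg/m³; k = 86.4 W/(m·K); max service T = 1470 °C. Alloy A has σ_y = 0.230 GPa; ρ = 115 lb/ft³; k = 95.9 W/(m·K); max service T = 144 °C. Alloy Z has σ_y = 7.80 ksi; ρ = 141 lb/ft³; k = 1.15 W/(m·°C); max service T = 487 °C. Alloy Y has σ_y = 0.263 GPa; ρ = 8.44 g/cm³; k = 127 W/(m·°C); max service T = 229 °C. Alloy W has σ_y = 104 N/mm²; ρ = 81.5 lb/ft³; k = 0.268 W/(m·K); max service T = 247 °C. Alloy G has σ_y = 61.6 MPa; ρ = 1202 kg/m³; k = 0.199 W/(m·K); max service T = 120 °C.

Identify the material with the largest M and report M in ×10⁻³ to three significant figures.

alloy X, M = 7.03×10⁻³

Screen on constraints: k ≥ 0.709 W/(m·K); max service T ≥ 367 °C. Survivors: alloy X, alloy Z.
After converting to SI:
  alloy X: σ_y = 486.1 MPa, ρ = 3137 kg/m³
  alloy Z: σ_y = 53.78 MPa, ρ = 2259 kg/m³
  alloy X: M = 7.03×10⁻³
  alloy Z: M = 3.25×10⁻³
Alloy X has the largest M.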